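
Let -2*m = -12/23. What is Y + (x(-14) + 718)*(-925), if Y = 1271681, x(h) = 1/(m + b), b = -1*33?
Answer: 457492118/753 ≈ 6.0756e+5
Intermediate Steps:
m = 6/23 (m = -(-6)/23 = -1/2*(-12/23) = 6/23 ≈ 0.26087)
b = -33
x(h) = -23/753 (x(h) = 1/(6/23 - 33) = 1/(-753/23) = -23/753)
Y + (x(-14) + 718)*(-925) = 1271681 + (-23/753 + 718)*(-925) = 1271681 + (540631/753)*(-925) = 1271681 - 500083675/753 = 457492118/753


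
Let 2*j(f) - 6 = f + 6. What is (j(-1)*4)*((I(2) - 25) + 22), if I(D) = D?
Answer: -22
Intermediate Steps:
j(f) = 6 + f/2 (j(f) = 3 + (f + 6)/2 = 3 + (6 + f)/2 = 3 + (3 + f/2) = 6 + f/2)
(j(-1)*4)*((I(2) - 25) + 22) = ((6 + (½)*(-1))*4)*((2 - 25) + 22) = ((6 - ½)*4)*(-23 + 22) = ((11/2)*4)*(-1) = 22*(-1) = -22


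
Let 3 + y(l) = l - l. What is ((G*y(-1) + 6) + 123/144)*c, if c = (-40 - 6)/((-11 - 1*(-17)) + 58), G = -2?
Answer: -14191/1536 ≈ -9.2389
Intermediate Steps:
y(l) = -3 (y(l) = -3 + (l - l) = -3 + 0 = -3)
c = -23/32 (c = -46/((-11 + 17) + 58) = -46/(6 + 58) = -46/64 = -46*1/64 = -23/32 ≈ -0.71875)
((G*y(-1) + 6) + 123/144)*c = ((-2*(-3) + 6) + 123/144)*(-23/32) = ((6 + 6) + 123*(1/144))*(-23/32) = (12 + 41/48)*(-23/32) = (617/48)*(-23/32) = -14191/1536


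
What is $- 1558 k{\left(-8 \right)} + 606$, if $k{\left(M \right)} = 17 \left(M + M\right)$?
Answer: $424382$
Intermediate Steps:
$k{\left(M \right)} = 34 M$ ($k{\left(M \right)} = 17 \cdot 2 M = 34 M$)
$- 1558 k{\left(-8 \right)} + 606 = - 1558 \cdot 34 \left(-8\right) + 606 = \left(-1558\right) \left(-272\right) + 606 = 423776 + 606 = 424382$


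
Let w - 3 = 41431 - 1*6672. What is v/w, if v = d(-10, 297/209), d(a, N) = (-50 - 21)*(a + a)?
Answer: 710/17381 ≈ 0.040849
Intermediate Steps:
w = 34762 (w = 3 + (41431 - 1*6672) = 3 + (41431 - 6672) = 3 + 34759 = 34762)
d(a, N) = -142*a
v = 1420 (v = -142*(-10) = 1420)
v/w = 1420/34762 = 1420*(1/34762) = 710/17381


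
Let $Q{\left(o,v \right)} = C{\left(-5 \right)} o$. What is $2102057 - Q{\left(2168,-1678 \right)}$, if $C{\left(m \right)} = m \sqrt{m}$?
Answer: $2102057 + 10840 i \sqrt{5} \approx 2.1021 \cdot 10^{6} + 24239.0 i$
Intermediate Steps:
$C{\left(m \right)} = m^{\frac{3}{2}}$
$Q{\left(o,v \right)} = - 5 i o \sqrt{5}$ ($Q{\left(o,v \right)} = \left(-5\right)^{\frac{3}{2}} o = - 5 i \sqrt{5} o = - 5 i o \sqrt{5}$)
$2102057 - Q{\left(2168,-1678 \right)} = 2102057 - \left(-5\right) i 2168 \sqrt{5} = 2102057 - - 10840 i \sqrt{5} = 2102057 + 10840 i \sqrt{5}$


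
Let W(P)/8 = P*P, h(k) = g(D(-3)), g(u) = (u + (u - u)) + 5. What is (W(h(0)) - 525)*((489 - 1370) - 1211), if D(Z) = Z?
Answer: 1031356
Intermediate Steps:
g(u) = 5 + u (g(u) = (u + 0) + 5 = u + 5 = 5 + u)
h(k) = 2 (h(k) = 5 - 3 = 2)
W(P) = 8*P² (W(P) = 8*(P*P) = 8*P²)
(W(h(0)) - 525)*((489 - 1370) - 1211) = (8*2² - 525)*((489 - 1370) - 1211) = (8*4 - 525)*(-881 - 1211) = (32 - 525)*(-2092) = -493*(-2092) = 1031356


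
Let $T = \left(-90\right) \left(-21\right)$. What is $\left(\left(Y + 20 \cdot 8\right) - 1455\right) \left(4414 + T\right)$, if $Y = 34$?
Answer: $-7949344$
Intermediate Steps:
$T = 1890$
$\left(\left(Y + 20 \cdot 8\right) - 1455\right) \left(4414 + T\right) = \left(\left(34 + 20 \cdot 8\right) - 1455\right) \left(4414 + 1890\right) = \left(\left(34 + 160\right) - 1455\right) 6304 = \left(194 - 1455\right) 6304 = \left(-1261\right) 6304 = -7949344$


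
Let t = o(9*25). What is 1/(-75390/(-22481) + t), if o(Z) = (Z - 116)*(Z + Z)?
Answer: 22481/1102768440 ≈ 2.0386e-5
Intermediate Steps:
o(Z) = 2*Z*(-116 + Z) (o(Z) = (-116 + Z)*(2*Z) = 2*Z*(-116 + Z))
t = 49050 (t = 2*(9*25)*(-116 + 9*25) = 2*225*(-116 + 225) = 2*225*109 = 49050)
1/(-75390/(-22481) + t) = 1/(-75390/(-22481) + 49050) = 1/(-75390*(-1/22481) + 49050) = 1/(75390/22481 + 49050) = 1/(1102768440/22481) = 22481/1102768440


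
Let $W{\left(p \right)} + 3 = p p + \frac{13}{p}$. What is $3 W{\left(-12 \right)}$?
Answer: $\frac{1679}{4} \approx 419.75$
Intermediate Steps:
$W{\left(p \right)} = -3 + p^{2} + \frac{13}{p}$ ($W{\left(p \right)} = -3 + \left(p p + \frac{13}{p}\right) = -3 + \left(p^{2} + \frac{13}{p}\right) = -3 + p^{2} + \frac{13}{p}$)
$3 W{\left(-12 \right)} = 3 \left(-3 + \left(-12\right)^{2} + \frac{13}{-12}\right) = 3 \left(-3 + 144 + 13 \left(- \frac{1}{12}\right)\right) = 3 \left(-3 + 144 - \frac{13}{12}\right) = 3 \cdot \frac{1679}{12} = \frac{1679}{4}$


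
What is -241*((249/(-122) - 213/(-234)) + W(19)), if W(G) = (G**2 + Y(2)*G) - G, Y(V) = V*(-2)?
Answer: -151859884/2379 ≈ -63834.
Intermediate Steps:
Y(V) = -2*V
W(G) = G**2 - 5*G (W(G) = (G**2 + (-2*2)*G) - G = (G**2 - 4*G) - G = G**2 - 5*G)
-241*((249/(-122) - 213/(-234)) + W(19)) = -241*((249/(-122) - 213/(-234)) + 19*(-5 + 19)) = -241*((249*(-1/122) - 213*(-1/234)) + 19*14) = -241*((-249/122 + 71/78) + 266) = -241*(-2690/2379 + 266) = -241*630124/2379 = -151859884/2379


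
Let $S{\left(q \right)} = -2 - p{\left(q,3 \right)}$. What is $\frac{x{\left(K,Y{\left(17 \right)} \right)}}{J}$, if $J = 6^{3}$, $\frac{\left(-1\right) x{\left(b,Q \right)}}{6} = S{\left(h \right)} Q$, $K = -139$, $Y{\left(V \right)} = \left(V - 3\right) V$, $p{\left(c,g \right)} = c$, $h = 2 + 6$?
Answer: $\frac{595}{9} \approx 66.111$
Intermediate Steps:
$h = 8$
$Y{\left(V \right)} = V \left(-3 + V\right)$ ($Y{\left(V \right)} = \left(-3 + V\right) V = V \left(-3 + V\right)$)
$S{\left(q \right)} = -2 - q$
$x{\left(b,Q \right)} = 60 Q$ ($x{\left(b,Q \right)} = - 6 \left(-2 - 8\right) Q = - 6 \left(- 10 Q\right) = 60 Q$)
$J = 216$
$\frac{x{\left(K,Y{\left(17 \right)} \right)}}{J} = \frac{60 \cdot 17 \left(-3 + 17\right)}{216} = 60 \cdot 17 \cdot 14 \cdot \frac{1}{216} = 60 \cdot 238 \cdot \frac{1}{216} = 14280 \cdot \frac{1}{216} = \frac{595}{9}$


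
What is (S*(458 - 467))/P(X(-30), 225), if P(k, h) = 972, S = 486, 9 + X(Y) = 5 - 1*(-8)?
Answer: -9/2 ≈ -4.5000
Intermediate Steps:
X(Y) = 4 (X(Y) = -9 + (5 - 1*(-8)) = -9 + (5 + 8) = -9 + 13 = 4)
(S*(458 - 467))/P(X(-30), 225) = (486*(458 - 467))/972 = (486*(-9))*(1/972) = -4374*1/972 = -9/2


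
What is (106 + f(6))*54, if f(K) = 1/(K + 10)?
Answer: 45819/8 ≈ 5727.4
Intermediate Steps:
f(K) = 1/(10 + K)
(106 + f(6))*54 = (106 + 1/(10 + 6))*54 = (106 + 1/16)*54 = (1697/16)*54 = 45819/8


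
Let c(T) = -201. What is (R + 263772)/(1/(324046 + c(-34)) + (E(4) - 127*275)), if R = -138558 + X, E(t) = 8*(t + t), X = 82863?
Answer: -22461565355/3763186848 ≈ -5.9688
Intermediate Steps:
E(t) = 16*t (E(t) = 8*(2*t) = 16*t)
R = -55695 (R = -138558 + 82863 = -55695)
(R + 263772)/(1/(324046 + c(-34)) + (E(4) - 127*275)) = (-55695 + 263772)/(1/(324046 - 201) + (16*4 - 127*275)) = 208077/(1/323845 + (64 - 34925)) = 208077/(1/323845 - 34861) = 208077/(-11289560544/323845) = 208077*(-323845/11289560544) = -22461565355/3763186848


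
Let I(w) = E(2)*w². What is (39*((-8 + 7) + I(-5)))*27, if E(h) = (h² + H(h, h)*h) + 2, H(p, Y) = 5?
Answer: 420147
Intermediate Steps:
E(h) = 2 + h² + 5*h (E(h) = (h² + 5*h) + 2 = 2 + h² + 5*h)
I(w) = 16*w² (I(w) = (2 + 2² + 5*2)*w² = (2 + 4 + 10)*w² = 16*w²)
(39*((-8 + 7) + I(-5)))*27 = (39*((-8 + 7) + 16*(-5)²))*27 = (39*(-1 + 16*25))*27 = (39*(-1 + 400))*27 = (39*399)*27 = 15561*27 = 420147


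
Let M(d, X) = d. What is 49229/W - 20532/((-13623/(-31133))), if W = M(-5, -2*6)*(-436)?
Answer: -464278320471/9899380 ≈ -46900.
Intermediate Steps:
W = 2180 (W = -5*(-436) = 2180)
49229/W - 20532/((-13623/(-31133))) = 49229/2180 - 20532/((-13623/(-31133))) = 49229*(1/2180) - 20532/((-13623*(-1/31133))) = 49229/2180 - 20532/13623/31133 = 49229/2180 - 20532*31133/13623 = 49229/2180 - 213074252/4541 = -464278320471/9899380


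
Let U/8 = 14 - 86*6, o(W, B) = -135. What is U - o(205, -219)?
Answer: -3881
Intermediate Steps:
U = -4016 (U = 8*(14 - 86*6) = 8*(14 - 516) = 8*(-502) = -4016)
U - o(205, -219) = -4016 - 1*(-135) = -4016 + 135 = -3881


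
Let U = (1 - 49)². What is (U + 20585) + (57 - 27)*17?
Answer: 23399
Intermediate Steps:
U = 2304 (U = (-48)² = 2304)
(U + 20585) + (57 - 27)*17 = (2304 + 20585) + (57 - 27)*17 = 22889 + 30*17 = 22889 + 510 = 23399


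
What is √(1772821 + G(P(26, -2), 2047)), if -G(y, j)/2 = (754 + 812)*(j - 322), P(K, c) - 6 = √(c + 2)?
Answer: 11*I*√29999 ≈ 1905.2*I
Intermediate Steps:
P(K, c) = 6 + √(2 + c) (P(K, c) = 6 + √(c + 2) = 6 + √(2 + c))
G(y, j) = 1008504 - 3132*j (G(y, j) = -2*(754 + 812)*(j - 322) = -3132*(-322 + j) = -2*(-504252 + 1566*j) = 1008504 - 3132*j)
√(1772821 + G(P(26, -2), 2047)) = √(1772821 + (1008504 - 3132*2047)) = √(1772821 + (1008504 - 6411204)) = √(1772821 - 5402700) = √(-3629879) = 11*I*√29999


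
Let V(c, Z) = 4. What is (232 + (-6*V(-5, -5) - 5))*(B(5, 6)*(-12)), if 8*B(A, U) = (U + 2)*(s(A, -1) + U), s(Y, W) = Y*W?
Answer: -2436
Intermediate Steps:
s(Y, W) = W*Y
B(A, U) = (2 + U)*(U - A)/8 (B(A, U) = ((U + 2)*(-A + U))/8 = ((2 + U)*(U - A))/8 = (2 + U)*(U - A)/8)
(232 + (-6*V(-5, -5) - 5))*(B(5, 6)*(-12)) = (232 + (-6*4 - 5))*((-1/4*5 + (1/4)*6 + (1/8)*6**2 - 1/8*5*6)*(-12)) = (232 + (-24 - 5))*((-5/4 + 3/2 + (1/8)*36 - 15/4)*(-12)) = (232 - 29)*((-5/4 + 3/2 + 9/2 - 15/4)*(-12)) = 203*(1*(-12)) = 203*(-12) = -2436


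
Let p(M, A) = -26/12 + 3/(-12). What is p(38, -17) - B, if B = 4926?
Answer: -59141/12 ≈ -4928.4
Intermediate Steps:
p(M, A) = -29/12 (p(M, A) = -26*1/12 + 3*(-1/12) = -13/6 - ¼ = -29/12)
p(38, -17) - B = -29/12 - 1*4926 = -29/12 - 4926 = -59141/12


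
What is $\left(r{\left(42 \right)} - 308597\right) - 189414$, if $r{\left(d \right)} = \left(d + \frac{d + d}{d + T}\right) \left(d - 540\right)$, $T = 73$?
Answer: $- \frac{59718437}{115} \approx -5.1929 \cdot 10^{5}$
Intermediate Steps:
$r{\left(d \right)} = \left(-540 + d\right) \left(d + \frac{2 d}{73 + d}\right)$ ($r{\left(d \right)} = \left(d + \frac{d + d}{d + 73}\right) \left(d - 540\right) = \left(d + \frac{2 d}{73 + d}\right) \left(-540 + d\right) = \left(-540 + d\right) \left(d + \frac{2 d}{73 + d}\right)$)
$\left(r{\left(42 \right)} - 308597\right) - 189414 = \left(\frac{42 \left(-40500 + 42^{2} - 19530\right)}{73 + 42} - 308597\right) - 189414 = \left(\frac{42 \left(-40500 + 1764 - 19530\right)}{115} - 308597\right) - 189414 = \left(42 \cdot \frac{1}{115} \left(-58266\right) - 308597\right) - 189414 = \left(- \frac{2447172}{115} - 308597\right) - 189414 = - \frac{37935827}{115} - 189414 = - \frac{59718437}{115}$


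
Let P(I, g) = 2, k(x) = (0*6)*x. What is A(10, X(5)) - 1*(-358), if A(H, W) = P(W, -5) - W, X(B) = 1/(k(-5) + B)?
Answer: 1799/5 ≈ 359.80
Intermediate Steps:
k(x) = 0 (k(x) = 0*x = 0)
X(B) = 1/B (X(B) = 1/(0 + B) = 1/B)
A(H, W) = 2 - W
A(10, X(5)) - 1*(-358) = (2 - 1/5) - 1*(-358) = (2 - 1*⅕) + 358 = (2 - ⅕) + 358 = 9/5 + 358 = 1799/5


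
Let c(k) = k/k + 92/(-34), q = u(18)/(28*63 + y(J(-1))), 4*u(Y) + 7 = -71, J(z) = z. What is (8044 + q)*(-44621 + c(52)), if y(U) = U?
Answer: -10757927184765/29971 ≈ -3.5894e+8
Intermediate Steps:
u(Y) = -39/2 (u(Y) = -7/4 + (1/4)*(-71) = -7/4 - 71/4 = -39/2)
q = -39/3526 (q = -39/(2*(28*63 - 1)) = -39/(2*(1764 - 1)) = -39/2/1763 = -39/2*1/1763 = -39/3526 ≈ -0.011061)
c(k) = -29/17 (c(k) = 1 + 92*(-1/34) = 1 - 46/17 = -29/17)
(8044 + q)*(-44621 + c(52)) = (8044 - 39/3526)*(-44621 - 29/17) = (28363105/3526)*(-758586/17) = -10757927184765/29971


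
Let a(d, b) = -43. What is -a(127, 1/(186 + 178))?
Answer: 43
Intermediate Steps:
-a(127, 1/(186 + 178)) = -1*(-43) = 43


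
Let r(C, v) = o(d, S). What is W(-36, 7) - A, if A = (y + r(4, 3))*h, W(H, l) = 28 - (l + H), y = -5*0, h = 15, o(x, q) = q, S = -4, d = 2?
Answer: 117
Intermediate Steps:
r(C, v) = -4
y = 0
W(H, l) = 28 - H - l (W(H, l) = 28 - (H + l) = 28 + (-H - l) = 28 - H - l)
A = -60 (A = (0 - 4)*15 = -4*15 = -60)
W(-36, 7) - A = (28 - 1*(-36) - 1*7) - 1*(-60) = (28 + 36 - 7) + 60 = 57 + 60 = 117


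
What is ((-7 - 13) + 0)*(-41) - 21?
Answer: 799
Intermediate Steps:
((-7 - 13) + 0)*(-41) - 21 = (-20 + 0)*(-41) - 21 = -20*(-41) - 21 = 820 - 21 = 799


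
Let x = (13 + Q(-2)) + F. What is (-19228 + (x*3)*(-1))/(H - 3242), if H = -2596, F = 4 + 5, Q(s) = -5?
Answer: 19279/5838 ≈ 3.3023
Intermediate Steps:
F = 9
x = 17 (x = (13 - 5) + 9 = 8 + 9 = 17)
(-19228 + (x*3)*(-1))/(H - 3242) = (-19228 + (17*3)*(-1))/(-2596 - 3242) = (-19228 + 51*(-1))/(-5838) = (-19228 - 51)*(-1/5838) = -19279*(-1/5838) = 19279/5838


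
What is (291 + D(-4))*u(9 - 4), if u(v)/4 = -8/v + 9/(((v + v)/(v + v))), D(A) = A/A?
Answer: 43216/5 ≈ 8643.2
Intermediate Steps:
D(A) = 1
u(v) = 36 - 32/v (u(v) = 4*(-8/v + 9/(((v + v)/(v + v)))) = 4*(-8/v + 9/(((2*v)/((2*v))))) = 4*(-8/v + 9/(((2*v)*(1/(2*v))))) = 4*(-8/v + 9/1) = 4*(-8/v + 9*1) = 4*(-8/v + 9) = 4*(9 - 8/v) = 36 - 32/v)
(291 + D(-4))*u(9 - 4) = (291 + 1)*(36 - 32/(9 - 4)) = 292*(36 - 32/5) = 292*(148/5) = 43216/5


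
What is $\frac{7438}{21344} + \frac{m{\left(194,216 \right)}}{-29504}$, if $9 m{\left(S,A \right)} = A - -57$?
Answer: $\frac{20512811}{59037504} \approx 0.34745$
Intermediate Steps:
$m{\left(S,A \right)} = \frac{19}{3} + \frac{A}{9}$ ($m{\left(S,A \right)} = \frac{A - -57}{9} = \frac{A + 57}{9} = \frac{57 + A}{9} = \frac{19}{3} + \frac{A}{9}$)
$\frac{7438}{21344} + \frac{m{\left(194,216 \right)}}{-29504} = \frac{7438}{21344} + \frac{\frac{19}{3} + \frac{1}{9} \cdot 216}{-29504} = 7438 \cdot \frac{1}{21344} + \left(\frac{19}{3} + 24\right) \left(- \frac{1}{29504}\right) = \frac{3719}{10672} + \frac{91}{3} \left(- \frac{1}{29504}\right) = \frac{3719}{10672} - \frac{91}{88512} = \frac{20512811}{59037504}$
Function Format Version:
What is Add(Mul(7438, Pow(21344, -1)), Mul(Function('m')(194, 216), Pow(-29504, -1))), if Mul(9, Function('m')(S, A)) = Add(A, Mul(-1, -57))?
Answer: Rational(20512811, 59037504) ≈ 0.34745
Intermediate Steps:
Function('m')(S, A) = Add(Rational(19, 3), Mul(Rational(1, 9), A)) (Function('m')(S, A) = Mul(Rational(1, 9), Add(A, Mul(-1, -57))) = Mul(Rational(1, 9), Add(A, 57)) = Mul(Rational(1, 9), Add(57, A)) = Add(Rational(19, 3), Mul(Rational(1, 9), A)))
Add(Mul(7438, Pow(21344, -1)), Mul(Function('m')(194, 216), Pow(-29504, -1))) = Add(Mul(7438, Pow(21344, -1)), Mul(Add(Rational(19, 3), Mul(Rational(1, 9), 216)), Pow(-29504, -1))) = Add(Mul(7438, Rational(1, 21344)), Mul(Add(Rational(19, 3), 24), Rational(-1, 29504))) = Add(Rational(3719, 10672), Mul(Rational(91, 3), Rational(-1, 29504))) = Add(Rational(3719, 10672), Rational(-91, 88512)) = Rational(20512811, 59037504)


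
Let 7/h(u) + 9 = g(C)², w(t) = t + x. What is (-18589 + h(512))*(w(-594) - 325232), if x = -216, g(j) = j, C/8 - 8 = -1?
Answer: 18952102863432/3127 ≈ 6.0608e+9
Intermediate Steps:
C = 56 (C = 64 + 8*(-1) = 64 - 8 = 56)
w(t) = -216 + t (w(t) = t - 216 = -216 + t)
h(u) = 7/3127 (h(u) = 7/(-9 + 56²) = 7/(-9 + 3136) = 7/3127)
(-18589 + h(512))*(w(-594) - 325232) = (-18589 + 7/3127)*((-216 - 594) - 325232) = -58127796*(-810 - 325232)/3127 = -58127796/3127*(-326042) = 18952102863432/3127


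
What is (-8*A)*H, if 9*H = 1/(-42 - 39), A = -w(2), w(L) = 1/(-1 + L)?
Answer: -8/729 ≈ -0.010974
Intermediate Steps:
A = -1 (A = -1/(-1 + 2) = -1/1 = -1*1 = -1)
H = -1/729 (H = 1/(9*(-42 - 39)) = (⅑)/(-81) = (⅑)*(-1/81) = -1/729 ≈ -0.0013717)
(-8*A)*H = -8*(-1)*(-1/729) = -4*(-2)*(-1/729) = 8*(-1/729) = -8/729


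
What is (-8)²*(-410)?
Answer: -26240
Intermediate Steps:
(-8)²*(-410) = 64*(-410) = -26240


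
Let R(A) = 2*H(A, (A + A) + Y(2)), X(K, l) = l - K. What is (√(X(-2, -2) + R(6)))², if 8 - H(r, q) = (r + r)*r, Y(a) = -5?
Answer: -128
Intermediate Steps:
H(r, q) = 8 - 2*r² (H(r, q) = 8 - (r + r)*r = 8 - 2*r*r = 8 - 2*r²)
R(A) = 16 - 4*A² (R(A) = 2*(8 - 2*A²) = 16 - 4*A²)
(√(X(-2, -2) + R(6)))² = (√((-2 - 1*(-2)) + (16 - 4*6²)))² = (√((-2 + 2) + (16 - 4*36)))² = (√(0 + (16 - 144)))² = (√(0 - 128))² = (√(-128))² = (8*I*√2)² = -128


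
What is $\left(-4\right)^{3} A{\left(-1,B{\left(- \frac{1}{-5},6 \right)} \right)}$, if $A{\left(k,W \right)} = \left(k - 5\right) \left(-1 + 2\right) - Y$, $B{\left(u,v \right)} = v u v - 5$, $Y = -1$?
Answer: $320$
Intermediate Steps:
$B{\left(u,v \right)} = -5 + u v^{2}$ ($B{\left(u,v \right)} = u v v - 5 = u v^{2} - 5 = -5 + u v^{2}$)
$A{\left(k,W \right)} = -4 + k$ ($A{\left(k,W \right)} = \left(k - 5\right) \left(-1 + 2\right) - -1 = \left(-5 + k\right) 1 + 1 = \left(-5 + k\right) + 1 = -4 + k$)
$\left(-4\right)^{3} A{\left(-1,B{\left(- \frac{1}{-5},6 \right)} \right)} = \left(-4\right)^{3} \left(-4 - 1\right) = \left(-64\right) \left(-5\right) = 320$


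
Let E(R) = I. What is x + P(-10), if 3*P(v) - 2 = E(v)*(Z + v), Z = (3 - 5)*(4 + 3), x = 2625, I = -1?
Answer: 7901/3 ≈ 2633.7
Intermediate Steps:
E(R) = -1
Z = -14 (Z = -2*7 = -14)
P(v) = 16/3 - v/3 (P(v) = ⅔ + (-(-14 + v))/3 = ⅔ + (14 - v)/3 = ⅔ + (14/3 - v/3) = 16/3 - v/3)
x + P(-10) = 2625 + (16/3 - ⅓*(-10)) = 2625 + (16/3 + 10/3) = 2625 + 26/3 = 7901/3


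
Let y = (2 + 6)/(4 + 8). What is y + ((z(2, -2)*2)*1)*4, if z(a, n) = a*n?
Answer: -94/3 ≈ -31.333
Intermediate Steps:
y = 2/3 (y = 8/12 = 8*(1/12) = 2/3 ≈ 0.66667)
y + ((z(2, -2)*2)*1)*4 = 2/3 + (((2*(-2))*2)*1)*4 = 2/3 + (-4*2*1)*4 = 2/3 - 8*1*4 = 2/3 - 8*4 = 2/3 - 32 = -94/3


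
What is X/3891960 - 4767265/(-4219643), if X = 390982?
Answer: 531679188127/432175836060 ≈ 1.2302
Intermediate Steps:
X/3891960 - 4767265/(-4219643) = 390982/3891960 - 4767265/(-4219643) = 390982*(1/3891960) - 4767265*(-1/4219643) = 10289/102420 + 4767265/4219643 = 531679188127/432175836060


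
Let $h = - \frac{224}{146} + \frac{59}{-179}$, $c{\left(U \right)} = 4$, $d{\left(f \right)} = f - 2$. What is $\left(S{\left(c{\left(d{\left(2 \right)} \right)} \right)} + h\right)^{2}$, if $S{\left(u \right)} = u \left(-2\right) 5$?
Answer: $\frac{299247291225}{170746489} \approx 1752.6$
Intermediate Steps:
$d{\left(f \right)} = -2 + f$ ($d{\left(f \right)} = f - 2 = -2 + f$)
$S{\left(u \right)} = - 10 u$ ($S{\left(u \right)} = - 2 u 5 = - 10 u$)
$h = - \frac{24355}{13067}$ ($h = \left(-224\right) \frac{1}{146} + 59 \left(- \frac{1}{179}\right) = - \frac{112}{73} - \frac{59}{179} = - \frac{24355}{13067} \approx -1.8639$)
$\left(S{\left(c{\left(d{\left(2 \right)} \right)} \right)} + h\right)^{2} = \left(\left(-10\right) 4 - \frac{24355}{13067}\right)^{2} = \left(-40 - \frac{24355}{13067}\right)^{2} = \left(- \frac{547035}{13067}\right)^{2} = \frac{299247291225}{170746489}$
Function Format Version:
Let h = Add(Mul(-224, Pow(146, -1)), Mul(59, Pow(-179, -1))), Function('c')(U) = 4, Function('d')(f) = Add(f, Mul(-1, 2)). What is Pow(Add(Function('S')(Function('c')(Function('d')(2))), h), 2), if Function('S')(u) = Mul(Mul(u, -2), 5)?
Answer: Rational(299247291225, 170746489) ≈ 1752.6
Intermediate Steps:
Function('d')(f) = Add(-2, f) (Function('d')(f) = Add(f, -2) = Add(-2, f))
Function('S')(u) = Mul(-10, u) (Function('S')(u) = Mul(Mul(-2, u), 5) = Mul(-10, u))
h = Rational(-24355, 13067) (h = Add(Mul(-224, Rational(1, 146)), Mul(59, Rational(-1, 179))) = Add(Rational(-112, 73), Rational(-59, 179)) = Rational(-24355, 13067) ≈ -1.8639)
Pow(Add(Function('S')(Function('c')(Function('d')(2))), h), 2) = Pow(Add(Mul(-10, 4), Rational(-24355, 13067)), 2) = Pow(Add(-40, Rational(-24355, 13067)), 2) = Pow(Rational(-547035, 13067), 2) = Rational(299247291225, 170746489)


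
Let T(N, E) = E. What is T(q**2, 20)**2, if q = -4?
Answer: 400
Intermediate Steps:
T(q**2, 20)**2 = 20**2 = 400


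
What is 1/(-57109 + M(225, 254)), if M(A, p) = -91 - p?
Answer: -1/57454 ≈ -1.7405e-5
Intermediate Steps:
1/(-57109 + M(225, 254)) = 1/(-57109 + (-91 - 1*254)) = 1/(-57109 + (-91 - 254)) = 1/(-57109 - 345) = 1/(-57454) = -1/57454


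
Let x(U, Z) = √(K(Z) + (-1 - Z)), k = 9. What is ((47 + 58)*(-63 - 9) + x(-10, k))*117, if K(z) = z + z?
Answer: -884520 + 234*√2 ≈ -8.8419e+5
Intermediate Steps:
K(z) = 2*z
x(U, Z) = √(-1 + Z) (x(U, Z) = √(2*Z + (-1 - Z)) = √(-1 + Z))
((47 + 58)*(-63 - 9) + x(-10, k))*117 = ((47 + 58)*(-63 - 9) + √(-1 + 9))*117 = (105*(-72) + √8)*117 = (-7560 + 2*√2)*117 = -884520 + 234*√2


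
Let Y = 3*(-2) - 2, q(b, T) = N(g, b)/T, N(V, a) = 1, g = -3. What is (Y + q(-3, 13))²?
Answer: 10609/169 ≈ 62.775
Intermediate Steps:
q(b, T) = 1/T
Y = -8 (Y = -6 - 2 = -8)
(Y + q(-3, 13))² = (-8 + 1/13)² = (-103/13)² = 10609/169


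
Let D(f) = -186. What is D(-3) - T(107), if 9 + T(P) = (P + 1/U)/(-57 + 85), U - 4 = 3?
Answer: -17721/98 ≈ -180.83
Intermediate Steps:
U = 7 (U = 4 + 3 = 7)
T(P) = -1763/196 + P/28 (T(P) = -9 + (P + 1/7)/(-57 + 85) = -9 + (P + 1/7)/28 = -9 + (1/7 + P)*(1/28) = -9 + (1/196 + P/28) = -1763/196 + P/28)
D(-3) - T(107) = -186 - (-1763/196 + (1/28)*107) = -186 - (-1763/196 + 107/28) = -186 - 1*(-507/98) = -186 + 507/98 = -17721/98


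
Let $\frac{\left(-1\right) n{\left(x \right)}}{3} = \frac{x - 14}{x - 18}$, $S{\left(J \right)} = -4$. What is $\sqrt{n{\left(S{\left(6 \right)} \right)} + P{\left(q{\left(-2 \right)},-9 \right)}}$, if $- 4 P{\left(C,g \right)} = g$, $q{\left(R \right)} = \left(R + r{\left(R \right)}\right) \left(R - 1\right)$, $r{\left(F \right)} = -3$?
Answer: $\frac{3 i \sqrt{11}}{22} \approx 0.45227 i$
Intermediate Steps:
$n{\left(x \right)} = - \frac{3 \left(-14 + x\right)}{-18 + x}$ ($n{\left(x \right)} = - 3 \frac{x - 14}{x - 18} = - 3 \frac{-14 + x}{-18 + x} = - \frac{3 \left(-14 + x\right)}{-18 + x}$)
$q{\left(R \right)} = \left(-1 + R\right) \left(-3 + R\right)$ ($q{\left(R \right)} = \left(R - 3\right) \left(R - 1\right) = \left(-3 + R\right) \left(-1 + R\right) = \left(-1 + R\right) \left(-3 + R\right)$)
$P{\left(C,g \right)} = - \frac{g}{4}$
$\sqrt{n{\left(S{\left(6 \right)} \right)} + P{\left(q{\left(-2 \right)},-9 \right)}} = \sqrt{\frac{3 \left(14 - -4\right)}{-18 - 4} - - \frac{9}{4}} = \sqrt{\frac{3 \left(14 + 4\right)}{-22} + \frac{9}{4}} = \sqrt{3 \left(- \frac{1}{22}\right) 18 + \frac{9}{4}} = \sqrt{- \frac{27}{11} + \frac{9}{4}} = \sqrt{- \frac{9}{44}} = \frac{3 i \sqrt{11}}{22}$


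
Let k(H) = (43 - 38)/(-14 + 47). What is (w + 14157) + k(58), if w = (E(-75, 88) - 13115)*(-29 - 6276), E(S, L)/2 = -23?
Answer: 2738810651/33 ≈ 8.2994e+7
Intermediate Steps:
E(S, L) = -46 (E(S, L) = 2*(-23) = -46)
w = 82980105 (w = (-46 - 13115)*(-29 - 6276) = -13161*(-6305) = 82980105)
k(H) = 5/33
(w + 14157) + k(58) = (82980105 + 14157) + 5/33 = 82994262 + 5/33 = 2738810651/33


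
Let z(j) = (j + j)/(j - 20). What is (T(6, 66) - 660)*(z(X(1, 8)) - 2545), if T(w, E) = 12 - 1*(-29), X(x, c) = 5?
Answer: 4727303/3 ≈ 1.5758e+6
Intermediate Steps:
z(j) = 2*j/(-20 + j) (z(j) = (2*j)/(-20 + j) = 2*j/(-20 + j))
T(w, E) = 41 (T(w, E) = 12 + 29 = 41)
(T(6, 66) - 660)*(z(X(1, 8)) - 2545) = (41 - 660)*(2*5/(-20 + 5) - 2545) = -619*(2*5/(-15) - 2545) = -619*(2*5*(-1/15) - 2545) = -619*(-2/3 - 2545) = -619*(-7637/3) = 4727303/3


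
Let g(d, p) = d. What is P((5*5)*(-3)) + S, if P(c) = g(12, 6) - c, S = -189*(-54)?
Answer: 10293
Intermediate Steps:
S = 10206
P(c) = 12 - c
P((5*5)*(-3)) + S = (12 - 5*5*(-3)) + 10206 = (12 - 25*(-3)) + 10206 = (12 - 1*(-75)) + 10206 = (12 + 75) + 10206 = 87 + 10206 = 10293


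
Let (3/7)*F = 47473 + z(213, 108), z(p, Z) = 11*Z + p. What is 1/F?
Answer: 3/342118 ≈ 8.7689e-6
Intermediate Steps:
z(p, Z) = p + 11*Z
F = 342118/3 (F = 7*(47473 + (213 + 11*108))/3 = 7*(47473 + (213 + 1188))/3 = 7*(47473 + 1401)/3 = (7/3)*48874 = 342118/3 ≈ 1.1404e+5)
1/F = 1/(342118/3) = 3/342118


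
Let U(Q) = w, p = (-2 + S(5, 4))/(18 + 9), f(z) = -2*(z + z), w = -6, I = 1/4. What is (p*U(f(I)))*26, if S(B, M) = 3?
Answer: -52/9 ≈ -5.7778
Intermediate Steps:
I = ¼ ≈ 0.25000
f(z) = -4*z
p = 1/27 (p = (-2 + 3)/(18 + 9) = 1/27 ≈ 0.037037)
U(Q) = -6
(p*U(f(I)))*26 = ((1/27)*(-6))*26 = -2/9*26 = -52/9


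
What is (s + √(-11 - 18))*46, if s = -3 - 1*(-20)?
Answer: 782 + 46*I*√29 ≈ 782.0 + 247.72*I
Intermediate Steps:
s = 17 (s = -3 + 20 = 17)
(s + √(-11 - 18))*46 = (17 + √(-11 - 18))*46 = (17 + √(-29))*46 = (17 + I*√29)*46 = 782 + 46*I*√29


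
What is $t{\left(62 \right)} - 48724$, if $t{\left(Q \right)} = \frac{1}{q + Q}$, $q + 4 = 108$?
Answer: $- \frac{8088183}{166} \approx -48724.0$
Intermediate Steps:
$q = 104$ ($q = -4 + 108 = 104$)
$t{\left(Q \right)} = \frac{1}{104 + Q}$
$t{\left(62 \right)} - 48724 = \frac{1}{104 + 62} - 48724 = \frac{1}{166} - 48724 = - \frac{8088183}{166}$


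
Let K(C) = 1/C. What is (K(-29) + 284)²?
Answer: 67815225/841 ≈ 80636.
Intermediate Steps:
(K(-29) + 284)² = (1/(-29) + 284)² = (-1/29 + 284)² = (8235/29)² = 67815225/841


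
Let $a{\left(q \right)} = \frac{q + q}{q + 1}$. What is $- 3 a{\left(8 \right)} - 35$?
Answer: $- \frac{121}{3} \approx -40.333$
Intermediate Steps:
$a{\left(q \right)} = \frac{2 q}{1 + q}$
$- 3 a{\left(8 \right)} - 35 = - 3 \cdot 2 \cdot 8 \frac{1}{1 + 8} - 35 = - 3 \cdot 2 \cdot 8 \cdot \frac{1}{9} - 35 = \left(-3\right) \frac{16}{9} - 35 = - \frac{16}{3} - 35 = - \frac{121}{3}$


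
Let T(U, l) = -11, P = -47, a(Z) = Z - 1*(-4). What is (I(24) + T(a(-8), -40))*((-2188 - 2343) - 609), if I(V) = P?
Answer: 298120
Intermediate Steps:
a(Z) = 4 + Z (a(Z) = Z + 4 = 4 + Z)
I(V) = -47
(I(24) + T(a(-8), -40))*((-2188 - 2343) - 609) = (-47 - 11)*((-2188 - 2343) - 609) = -58*(-4531 - 609) = -58*(-5140) = 298120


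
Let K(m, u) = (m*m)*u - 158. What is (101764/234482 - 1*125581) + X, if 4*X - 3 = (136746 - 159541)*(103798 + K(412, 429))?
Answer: -194889583932611353/468964 ≈ -4.1557e+11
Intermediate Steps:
K(m, u) = -158 + u*m**2 (K(m, u) = m**2*u - 158 = u*m**2 - 158 = -158 + u*m**2)
X = -1662298385717/4 (X = 3/4 + ((136746 - 159541)*(103798 + (-158 + 429*412**2)))/4 = 3/4 + (-22795*(103798 + (-158 + 429*169744)))/4 = 3/4 + (-22795*(103798 + (-158 + 72820176)))/4 = 3/4 + (-22795*(103798 + 72820018))/4 = 3/4 + (-22795*72923816)/4 = 3/4 + (1/4)*(-1662298385720) = 3/4 - 415574596430 = -1662298385717/4 ≈ -4.1557e+11)
(101764/234482 - 1*125581) + X = (101764/234482 - 1*125581) - 1662298385717/4 = (101764*(1/234482) - 125581) - 1662298385717/4 = (50882/117241 - 125581) - 1662298385717/4 = -14723191139/117241 - 1662298385717/4 = -194889583932611353/468964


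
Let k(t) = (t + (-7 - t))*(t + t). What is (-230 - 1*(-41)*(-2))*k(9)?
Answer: 39312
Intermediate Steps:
k(t) = -14*t
(-230 - 1*(-41)*(-2))*k(9) = (-230 - 1*(-41)*(-2))*(-14*9) = (-230 + 41*(-2))*(-126) = (-230 - 82)*(-126) = -312*(-126) = 39312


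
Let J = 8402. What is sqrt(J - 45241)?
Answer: I*sqrt(36839) ≈ 191.93*I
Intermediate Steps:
sqrt(J - 45241) = sqrt(8402 - 45241) = sqrt(-36839) = I*sqrt(36839)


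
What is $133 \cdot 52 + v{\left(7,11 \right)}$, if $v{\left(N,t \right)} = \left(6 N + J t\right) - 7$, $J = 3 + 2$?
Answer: $7006$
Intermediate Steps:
$J = 5$
$v{\left(N,t \right)} = -7 + 5 t + 6 N$ ($v{\left(N,t \right)} = \left(6 N + 5 t\right) - 7 = \left(5 t + 6 N\right) - 7 = -7 + 5 t + 6 N$)
$133 \cdot 52 + v{\left(7,11 \right)} = 133 \cdot 52 + \left(-7 + 5 \cdot 11 + 6 \cdot 7\right) = 6916 + \left(-7 + 55 + 42\right) = 6916 + 90 = 7006$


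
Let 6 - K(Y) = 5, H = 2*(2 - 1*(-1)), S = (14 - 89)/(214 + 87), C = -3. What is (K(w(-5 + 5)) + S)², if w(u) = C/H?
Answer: 51076/90601 ≈ 0.56375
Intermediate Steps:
S = -75/301 ≈ -0.24917
H = 6 (H = 2*(2 + 1) = 2*3 = 6)
w(u) = -½ (w(u) = -3/6 = -3*⅙ = -½)
K(Y) = 1 (K(Y) = 6 - 1*5 = 6 - 5 = 1)
(K(w(-5 + 5)) + S)² = (1 - 75/301)² = (226/301)² = 51076/90601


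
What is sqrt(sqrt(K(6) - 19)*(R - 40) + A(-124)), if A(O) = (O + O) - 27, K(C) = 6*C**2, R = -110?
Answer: 5*sqrt(-11 - 6*sqrt(197)) ≈ 48.789*I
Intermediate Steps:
A(O) = -27 + 2*O (A(O) = 2*O - 27 = -27 + 2*O)
sqrt(sqrt(K(6) - 19)*(R - 40) + A(-124)) = sqrt(sqrt(6*6**2 - 19)*(-110 - 40) + (-27 + 2*(-124))) = sqrt(sqrt(6*36 - 19)*(-150) + (-27 - 248)) = sqrt(sqrt(216 - 19)*(-150) - 275) = sqrt(sqrt(197)*(-150) - 275) = sqrt(-150*sqrt(197) - 275) = sqrt(-275 - 150*sqrt(197))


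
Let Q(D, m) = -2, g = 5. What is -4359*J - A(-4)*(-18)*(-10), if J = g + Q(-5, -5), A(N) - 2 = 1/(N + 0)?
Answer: -13392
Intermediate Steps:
A(N) = 2 + 1/N (A(N) = 2 + 1/(N + 0) = 2 + 1/N)
J = 3 (J = 5 - 2 = 3)
-4359*J - A(-4)*(-18)*(-10) = -4359*3 - (2 + 1/(-4))*(-18)*(-10) = -13077 - (2 - 1/4)*(-18)*(-10) = -13077 - (7/4)*(-18)*(-10) = -13077 - (-63)*(-10)/2 = -13077 - 1*315 = -13077 - 315 = -13392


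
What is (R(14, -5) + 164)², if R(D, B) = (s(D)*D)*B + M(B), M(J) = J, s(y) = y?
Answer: 674041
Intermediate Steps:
R(D, B) = B + B*D² (R(D, B) = (D*D)*B + B = D²*B + B = B*D² + B = B + B*D²)
(R(14, -5) + 164)² = (-5*(1 + 14²) + 164)² = (-5*(1 + 196) + 164)² = (-5*197 + 164)² = (-985 + 164)² = (-821)² = 674041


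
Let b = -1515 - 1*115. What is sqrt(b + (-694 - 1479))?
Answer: I*sqrt(3803) ≈ 61.668*I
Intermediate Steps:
b = -1630 (b = -1515 - 115 = -1630)
sqrt(b + (-694 - 1479)) = sqrt(-1630 + (-694 - 1479)) = sqrt(-1630 - 2173) = sqrt(-3803) = I*sqrt(3803)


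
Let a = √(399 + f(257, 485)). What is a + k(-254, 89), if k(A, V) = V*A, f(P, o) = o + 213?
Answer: -22606 + √1097 ≈ -22573.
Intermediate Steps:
f(P, o) = 213 + o
k(A, V) = A*V
a = √1097 (a = √(399 + (213 + 485)) = √(399 + 698) = √1097 ≈ 33.121)
a + k(-254, 89) = √1097 - 254*89 = √1097 - 22606 = -22606 + √1097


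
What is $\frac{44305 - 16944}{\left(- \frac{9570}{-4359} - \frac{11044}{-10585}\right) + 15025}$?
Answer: $\frac{420812316805}{231134388207} \approx 1.8206$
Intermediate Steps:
$\frac{44305 - 16944}{\left(- \frac{9570}{-4359} - \frac{11044}{-10585}\right) + 15025} = \frac{27361}{\left(\left(-9570\right) \left(- \frac{1}{4359}\right) - - \frac{11044}{10585}\right) + 15025} = \frac{27361}{\left(\frac{3190}{1453} + \frac{11044}{10585}\right) + 15025} = \frac{27361}{\frac{49813082}{15380005} + 15025} = \frac{27361}{\frac{231134388207}{15380005}} = 27361 \cdot \frac{15380005}{231134388207} = \frac{420812316805}{231134388207}$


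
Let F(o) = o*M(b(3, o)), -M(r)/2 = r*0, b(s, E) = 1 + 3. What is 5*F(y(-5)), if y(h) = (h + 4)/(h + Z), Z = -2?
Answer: 0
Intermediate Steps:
b(s, E) = 4
M(r) = 0 (M(r) = -2*r*0 = -2*0 = 0)
y(h) = (4 + h)/(-2 + h) (y(h) = (h + 4)/(h - 2) = (4 + h)/(-2 + h))
F(o) = 0 (F(o) = o*0 = 0)
5*F(y(-5)) = 5*0 = 0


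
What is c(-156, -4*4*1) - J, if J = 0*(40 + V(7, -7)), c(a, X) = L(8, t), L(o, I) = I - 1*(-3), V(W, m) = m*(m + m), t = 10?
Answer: 13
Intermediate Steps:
V(W, m) = 2*m² (V(W, m) = m*(2*m) = 2*m²)
L(o, I) = 3 + I (L(o, I) = I + 3 = 3 + I)
c(a, X) = 13 (c(a, X) = 3 + 10 = 13)
J = 0 (J = 0*(40 + 2*(-7)²) = 0*(40 + 2*49) = 0*(40 + 98) = 0*138 = 0)
c(-156, -4*4*1) - J = 13 - 1*0 = 13 + 0 = 13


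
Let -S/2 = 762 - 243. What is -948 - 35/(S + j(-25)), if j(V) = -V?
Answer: -960289/1013 ≈ -947.97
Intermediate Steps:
S = -1038 (S = -2*(762 - 243) = -2*519 = -1038)
-948 - 35/(S + j(-25)) = -948 - 35/(-1038 - 1*(-25)) = -948 - 35/(-1038 + 25) = -948 - 35/(-1013) = -948 - 1/1013*(-35) = -948 + 35/1013 = -960289/1013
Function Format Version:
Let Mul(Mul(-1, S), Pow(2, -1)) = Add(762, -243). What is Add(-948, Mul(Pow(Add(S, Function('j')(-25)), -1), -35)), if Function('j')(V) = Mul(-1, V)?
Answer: Rational(-960289, 1013) ≈ -947.97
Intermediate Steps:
S = -1038 (S = Mul(-2, Add(762, -243)) = Mul(-2, 519) = -1038)
Add(-948, Mul(Pow(Add(S, Function('j')(-25)), -1), -35)) = Add(-948, Mul(Pow(Add(-1038, Mul(-1, -25)), -1), -35)) = Add(-948, Mul(Pow(Add(-1038, 25), -1), -35)) = Add(-948, Mul(Pow(-1013, -1), -35)) = Add(-948, Mul(Rational(-1, 1013), -35)) = Add(-948, Rational(35, 1013)) = Rational(-960289, 1013)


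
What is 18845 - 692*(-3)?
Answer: 20921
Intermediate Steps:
18845 - 692*(-3) = 18845 + 2076 = 20921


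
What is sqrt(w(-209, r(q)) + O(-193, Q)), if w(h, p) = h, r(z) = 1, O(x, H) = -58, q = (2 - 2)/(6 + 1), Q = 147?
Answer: I*sqrt(267) ≈ 16.34*I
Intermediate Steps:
q = 0 (q = 0/7 = 0*(1/7) = 0)
sqrt(w(-209, r(q)) + O(-193, Q)) = sqrt(-209 - 58) = sqrt(-267) = I*sqrt(267)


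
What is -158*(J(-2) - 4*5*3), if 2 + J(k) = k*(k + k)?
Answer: 8532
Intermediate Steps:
J(k) = -2 + 2*k² (J(k) = -2 + k*(k + k) = -2 + k*(2*k) = -2 + 2*k²)
-158*(J(-2) - 4*5*3) = -158*((-2 + 2*(-2)²) - 4*5*3) = -158*((-2 + 2*4) - 20*3) = -158*((-2 + 8) - 60) = -158*(6 - 60) = -158*(-54) = 8532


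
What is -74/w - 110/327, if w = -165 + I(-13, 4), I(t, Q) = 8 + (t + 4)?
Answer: 2969/27141 ≈ 0.10939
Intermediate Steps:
I(t, Q) = 12 + t (I(t, Q) = 8 + (4 + t) = 12 + t)
w = -166 (w = -165 + (12 - 13) = -165 - 1 = -166)
-74/w - 110/327 = -74/(-166) - 110/327 = -74*(-1/166) - 110*1/327 = 37/83 - 110/327 = 2969/27141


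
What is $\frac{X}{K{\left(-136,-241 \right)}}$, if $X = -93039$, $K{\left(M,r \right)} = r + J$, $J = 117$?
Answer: $\frac{93039}{124} \approx 750.31$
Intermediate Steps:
$K{\left(M,r \right)} = 117 + r$ ($K{\left(M,r \right)} = r + 117 = 117 + r$)
$\frac{X}{K{\left(-136,-241 \right)}} = - \frac{93039}{117 - 241} = - \frac{93039}{-124} = \left(-93039\right) \left(- \frac{1}{124}\right) = \frac{93039}{124}$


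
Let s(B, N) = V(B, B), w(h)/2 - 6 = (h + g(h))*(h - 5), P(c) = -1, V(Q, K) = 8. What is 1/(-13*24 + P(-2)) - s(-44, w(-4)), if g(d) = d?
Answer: -2505/313 ≈ -8.0032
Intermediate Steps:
w(h) = 12 + 4*h*(-5 + h) (w(h) = 12 + 2*((h + h)*(h - 5)) = 12 + 2*((2*h)*(-5 + h)) = 12 + 2*(2*h*(-5 + h)) = 12 + 4*h*(-5 + h))
s(B, N) = 8
1/(-13*24 + P(-2)) - s(-44, w(-4)) = 1/(-13*24 - 1) - 1*8 = 1/(-312 - 1) - 8 = 1/(-313) - 8 = -1/313 - 8 = -2505/313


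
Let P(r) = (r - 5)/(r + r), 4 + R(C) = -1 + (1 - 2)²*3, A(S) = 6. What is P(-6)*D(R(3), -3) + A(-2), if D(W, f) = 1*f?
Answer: 13/4 ≈ 3.2500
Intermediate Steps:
R(C) = -2 (R(C) = -4 + (-1 + (1 - 2)²*3) = -4 + (-1 + (-1)²*3) = -4 + (-1 + 1*3) = -4 + (-1 + 3) = -4 + 2 = -2)
P(r) = (-5 + r)/(2*r) (P(r) = (-5 + r)/((2*r)) = (-5 + r)*(1/(2*r)) = (-5 + r)/(2*r))
D(W, f) = f
P(-6)*D(R(3), -3) + A(-2) = ((½)*(-5 - 6)/(-6))*(-3) + 6 = ((½)*(-⅙)*(-11))*(-3) + 6 = (11/12)*(-3) + 6 = -11/4 + 6 = 13/4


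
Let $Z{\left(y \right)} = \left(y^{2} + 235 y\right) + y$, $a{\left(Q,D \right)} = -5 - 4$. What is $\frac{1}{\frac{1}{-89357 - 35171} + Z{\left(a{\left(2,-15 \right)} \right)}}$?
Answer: $- \frac{124528}{254410705} \approx -0.00048948$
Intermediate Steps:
$a{\left(Q,D \right)} = -9$
$Z{\left(y \right)} = y^{2} + 236 y$
$\frac{1}{\frac{1}{-89357 - 35171} + Z{\left(a{\left(2,-15 \right)} \right)}} = \frac{1}{\frac{1}{-89357 - 35171} - 9 \left(236 - 9\right)} = \frac{1}{\frac{1}{-124528} - 2043} = \frac{1}{- \frac{1}{124528} - 2043} = \frac{1}{- \frac{254410705}{124528}} = - \frac{124528}{254410705}$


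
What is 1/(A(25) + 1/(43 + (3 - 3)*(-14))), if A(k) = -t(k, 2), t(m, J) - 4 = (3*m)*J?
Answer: -43/6621 ≈ -0.0064945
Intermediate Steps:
t(m, J) = 4 + 3*J*m (t(m, J) = 4 + (3*m)*J = 4 + 3*J*m)
A(k) = -4 - 6*k (A(k) = -(4 + 3*2*k) = -(4 + 6*k) = -4 - 6*k)
1/(A(25) + 1/(43 + (3 - 3)*(-14))) = 1/((-4 - 6*25) + 1/(43 + (3 - 3)*(-14))) = 1/((-4 - 150) + 1/(43 + 0*(-14))) = 1/(-154 + 1/(43 + 0)) = 1/(-154 + 1/43) = 1/(-6621/43) = -43/6621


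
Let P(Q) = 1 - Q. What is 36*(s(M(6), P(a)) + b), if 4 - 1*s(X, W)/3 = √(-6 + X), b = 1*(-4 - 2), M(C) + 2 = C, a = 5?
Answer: 216 - 108*I*√2 ≈ 216.0 - 152.74*I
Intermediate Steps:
M(C) = -2 + C
b = -6 (b = 1*(-6) = -6)
s(X, W) = 12 - 3*√(-6 + X)
36*(s(M(6), P(a)) + b) = 36*((12 - 3*√(-6 + (-2 + 6))) - 6) = 36*((12 - 3*√(-6 + 4)) - 6) = 36*((12 - 3*I*√2) - 6) = 36*(6 - 3*I*√2) = 216 - 108*I*√2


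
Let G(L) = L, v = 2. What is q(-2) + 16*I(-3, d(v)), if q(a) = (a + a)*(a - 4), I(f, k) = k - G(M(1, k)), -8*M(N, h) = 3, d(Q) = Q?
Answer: 62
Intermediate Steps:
M(N, h) = -3/8 (M(N, h) = -1/8*3 = -3/8)
I(f, k) = 3/8 + k (I(f, k) = k - 1*(-3/8) = k + 3/8 = 3/8 + k)
q(a) = 2*a*(-4 + a) (q(a) = (2*a)*(-4 + a) = 2*a*(-4 + a))
q(-2) + 16*I(-3, d(v)) = 2*(-2)*(-4 - 2) + 16*(3/8 + 2) = 2*(-2)*(-6) + 16*(19/8) = 24 + 38 = 62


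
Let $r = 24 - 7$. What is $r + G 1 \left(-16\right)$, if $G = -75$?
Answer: $1217$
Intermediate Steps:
$r = 17$ ($r = 24 - 7 = 17$)
$r + G 1 \left(-16\right) = 17 - 75 \cdot 1 \left(-16\right) = 17 - -1200 = 17 + 1200 = 1217$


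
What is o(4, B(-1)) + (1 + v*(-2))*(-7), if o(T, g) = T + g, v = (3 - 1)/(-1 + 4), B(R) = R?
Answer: 16/3 ≈ 5.3333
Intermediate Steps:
v = ⅔ (v = 2/3 = 2*(⅓) = ⅔ ≈ 0.66667)
o(4, B(-1)) + (1 + v*(-2))*(-7) = (4 - 1) + (1 + (⅔)*(-2))*(-7) = 3 + (1 - 4/3)*(-7) = 3 - ⅓*(-7) = 3 + 7/3 = 16/3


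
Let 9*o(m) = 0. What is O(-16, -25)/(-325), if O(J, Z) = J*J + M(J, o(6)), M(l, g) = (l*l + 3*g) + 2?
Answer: -514/325 ≈ -1.5815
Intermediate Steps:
o(m) = 0 (o(m) = (⅑)*0 = 0)
M(l, g) = 2 + l² + 3*g (M(l, g) = (l² + 3*g) + 2 = 2 + l² + 3*g)
O(J, Z) = 2 + 2*J² (O(J, Z) = J*J + (2 + J² + 3*0) = J² + (2 + J² + 0) = J² + (2 + J²) = 2 + 2*J²)
O(-16, -25)/(-325) = (2 + 2*(-16)²)/(-325) = (2 + 2*256)*(-1/325) = (2 + 512)*(-1/325) = 514*(-1/325) = -514/325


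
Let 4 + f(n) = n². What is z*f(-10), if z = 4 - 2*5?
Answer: -576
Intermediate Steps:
z = -6 (z = 4 - 10 = -6)
f(n) = -4 + n²
z*f(-10) = -6*(-4 + (-10)²) = -6*(-4 + 100) = -6*96 = -576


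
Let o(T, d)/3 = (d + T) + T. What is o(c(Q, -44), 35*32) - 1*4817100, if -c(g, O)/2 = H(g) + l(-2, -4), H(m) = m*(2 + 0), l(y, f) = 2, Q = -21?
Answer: -4813260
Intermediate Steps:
H(m) = 2*m (H(m) = m*2 = 2*m)
c(g, O) = -4 - 4*g (c(g, O) = -2*(2*g + 2) = -2*(2 + 2*g) = -4 - 4*g)
o(T, d) = 3*d + 6*T (o(T, d) = 3*((d + T) + T) = 3*((T + d) + T) = 3*(d + 2*T) = 3*d + 6*T)
o(c(Q, -44), 35*32) - 1*4817100 = (3*(35*32) + 6*(-4 - 4*(-21))) - 1*4817100 = (3*1120 + 6*(-4 + 84)) - 4817100 = (3360 + 6*80) - 4817100 = (3360 + 480) - 4817100 = 3840 - 4817100 = -4813260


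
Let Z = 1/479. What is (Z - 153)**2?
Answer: 5370837796/229441 ≈ 23408.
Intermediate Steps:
Z = 1/479 ≈ 0.0020877
(Z - 153)**2 = (1/479 - 153)**2 = (-73286/479)**2 = 5370837796/229441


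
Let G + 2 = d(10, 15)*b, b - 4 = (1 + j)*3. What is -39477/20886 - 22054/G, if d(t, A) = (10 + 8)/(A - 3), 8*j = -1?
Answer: -2458310361/884174 ≈ -2780.3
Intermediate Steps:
j = -⅛ (j = (⅛)*(-1) = -⅛ ≈ -0.12500)
b = 53/8 (b = 4 + (1 - ⅛)*3 = 4 + (7/8)*3 = 4 + 21/8 = 53/8 ≈ 6.6250)
d(t, A) = 18/(-3 + A)
G = 127/16 (G = -2 + (18/(-3 + 15))*(53/8) = -2 + (18/12)*(53/8) = -2 + (18*(1/12))*(53/8) = -2 + (3/2)*(53/8) = -2 + 159/16 = 127/16 ≈ 7.9375)
-39477/20886 - 22054/G = -39477/20886 - 22054/127/16 = -39477*1/20886 - 22054*16/127 = -13159/6962 - 352864/127 = -2458310361/884174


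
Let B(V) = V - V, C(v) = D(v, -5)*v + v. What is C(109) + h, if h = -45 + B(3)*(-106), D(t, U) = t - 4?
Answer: 11509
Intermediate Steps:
D(t, U) = -4 + t
C(v) = v + v*(-4 + v) (C(v) = (-4 + v)*v + v = v*(-4 + v) + v = v + v*(-4 + v))
B(V) = 0
h = -45 (h = -45 + 0*(-106) = -45 + 0 = -45)
C(109) + h = 109*(-3 + 109) - 45 = 109*106 - 45 = 11554 - 45 = 11509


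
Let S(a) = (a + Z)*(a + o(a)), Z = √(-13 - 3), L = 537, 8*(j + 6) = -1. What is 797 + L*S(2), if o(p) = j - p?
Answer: -23125/4 - 26313*I/2 ≈ -5781.3 - 13157.0*I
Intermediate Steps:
j = -49/8 (j = -6 + (⅛)*(-1) = -6 - ⅛ = -49/8 ≈ -6.1250)
Z = 4*I (Z = √(-16) = 4*I ≈ 4.0*I)
o(p) = -49/8 - p
S(a) = -49*I/2 - 49*a/8 (S(a) = (a + 4*I)*(a + (-49/8 - a)) = (a + 4*I)*(-49/8) = -49*I/2 - 49*a/8)
797 + L*S(2) = 797 + 537*(-49*I/2 - 49/8*2) = 797 + 537*(-49*I/2 - 49/4) = 797 + 537*(-49/4 - 49*I/2) = 797 + (-26313/4 - 26313*I/2) = -23125/4 - 26313*I/2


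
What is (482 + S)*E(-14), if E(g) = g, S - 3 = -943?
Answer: 6412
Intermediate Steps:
S = -940 (S = 3 - 943 = -940)
(482 + S)*E(-14) = (482 - 940)*(-14) = -458*(-14) = 6412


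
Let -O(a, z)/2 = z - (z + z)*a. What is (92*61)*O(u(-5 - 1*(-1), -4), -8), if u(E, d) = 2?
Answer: -269376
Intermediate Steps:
O(a, z) = -2*z + 4*a*z (O(a, z) = -2*(z - (z + z)*a) = -2*(z - 2*z*a) = -2*(z - 2*a*z) = -2*z + 4*a*z)
(92*61)*O(u(-5 - 1*(-1), -4), -8) = (92*61)*(2*(-8)*(-1 + 2*2)) = 5612*(2*(-8)*(-1 + 4)) = 5612*(2*(-8)*3) = 5612*(-48) = -269376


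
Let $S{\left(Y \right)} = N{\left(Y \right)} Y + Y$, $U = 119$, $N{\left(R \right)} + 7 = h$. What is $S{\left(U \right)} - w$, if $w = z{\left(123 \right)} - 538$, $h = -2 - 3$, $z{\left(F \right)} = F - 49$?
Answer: $-845$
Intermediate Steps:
$z{\left(F \right)} = -49 + F$ ($z{\left(F \right)} = F - 49 = -49 + F$)
$h = -5$
$N{\left(R \right)} = -12$ ($N{\left(R \right)} = -7 - 5 = -12$)
$S{\left(Y \right)} = - 11 Y$ ($S{\left(Y \right)} = - 12 Y + Y = - 11 Y$)
$w = -464$ ($w = \left(-49 + 123\right) - 538 = 74 - 538 = -464$)
$S{\left(U \right)} - w = \left(-11\right) 119 - -464 = -1309 + 464 = -845$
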